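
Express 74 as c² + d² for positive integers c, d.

We need to find integers c, d > 0 such that c² + d² = 74.
Trying c = 5: d² = 74 - 5² = 74 - 25 = 49
d = 7
Check: 5² + 7² = 25 + 49 = 74 ✓

74 = 5² + 7²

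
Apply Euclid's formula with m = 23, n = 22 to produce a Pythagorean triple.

a = m² - n² = 23² - 22² = 529 - 484 = 45
b = 2mn = 2·23·22 = 1012
c = m² + n² = 529 + 484 = 1013
Verify: 45² + 1012² = 2025 + 1024144 = 1026169 = 1013² ✓

(45, 1012, 1013)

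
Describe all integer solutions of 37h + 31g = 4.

Step 1: Compute gcd(37, 31) = 1.
Since 1 divides 4, solutions exist.

Step 2: Find a particular solution using extended Euclidean algorithm.
We get h₀ = -20, g₀ = 24.
Check: 37*-20 + 31*24 = 4 = 4 ✓

Step 3: Write the general solution.
h = -20 + (31/1)t = -20 + 31t
g = 24 - (37/1)t = 24 - 37t
for any integer t.

h = -20 + 31t, g = 24 - 37t for integer t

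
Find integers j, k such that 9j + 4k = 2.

Step 1: Check solvability.
gcd(9, 4) = 1
Since 1 divides 2, solutions exist.

Step 2: Apply extended Euclidean algorithm to find gcd.
We find integers such that 9*x0 + 4*y0 = 1

Step 3: Scale the particular solution.
Multiply by 2/1 = 2:
j = 2, k = -4

Step 4: Verify.
9*(2) + 4*(-4) = 2 = 2 ✓

j = 2, k = -4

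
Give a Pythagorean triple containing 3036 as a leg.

We need the other leg and hypotenuse such that 3036² + x² = c².
Take x = 1120, c = 3236: 3036² + 1120² = 9217296 + 1254400 = 10471696 = 3236² ✓
Triple: (3036, 1120, 3236)

(3036, 1120, 3236)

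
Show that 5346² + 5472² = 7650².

Compute a² + b² = 5346² + 5472² = 28579716 + 29942784 = 58522500
Compute c² = 7650² = 58522500
Since 58522500 = 58522500, confirmed.

Yes, it is a Pythagorean triple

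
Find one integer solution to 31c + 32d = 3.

Step 1: Check solvability.
gcd(31, 32) = 1
Since 1 divides 3, solutions exist.

Step 2: Apply extended Euclidean algorithm to find gcd.
We find integers such that 31*x0 + 32*y0 = 1

Step 3: Scale the particular solution.
Multiply by 3/1 = 3:
c = -3, d = 3

Step 4: Verify.
31*(-3) + 32*(3) = 3 = 3 ✓

c = -3, d = 3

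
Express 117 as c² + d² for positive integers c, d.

We need to find integers c, d > 0 such that c² + d² = 117.
Trying c = 6: d² = 117 - 6² = 117 - 36 = 81
d = 9
Check: 6² + 9² = 36 + 81 = 117 ✓

117 = 6² + 9²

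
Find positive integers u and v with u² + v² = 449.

We need to find integers u, v > 0 such that u² + v² = 449.
Trying u = 7: v² = 449 - 7² = 449 - 49 = 400
v = 20
Check: 7² + 20² = 49 + 400 = 449 ✓

449 = 7² + 20²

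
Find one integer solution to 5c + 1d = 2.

Step 1: Check solvability.
gcd(5, 1) = 1
Since 1 divides 2, solutions exist.

Step 2: Apply extended Euclidean algorithm to find gcd.
We find integers such that 5*x0 + 1*y0 = 1

Step 3: Scale the particular solution.
Multiply by 2/1 = 2:
c = 0, d = 2

Step 4: Verify.
5*(0) + 1*(2) = 2 = 2 ✓

c = 0, d = 2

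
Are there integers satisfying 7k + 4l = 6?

Step 1: Compute gcd(7, 4).
gcd(7, 4) = 1

Step 2: Check divisibility.
Does 1 divide 6? 6 = 1 x 6, so yes.

By the theorem on linear Diophantine equations, 7k + 4l = 6 has integer solutions if and only if gcd(7, 4) divides 6. Since 1 | 6, solutions exist.

Yes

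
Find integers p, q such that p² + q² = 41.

We need to find integers p, q > 0 such that p² + q² = 41.
Trying p = 4: q² = 41 - 4² = 41 - 16 = 25
q = 5
Check: 4² + 5² = 16 + 25 = 41 ✓

41 = 4² + 5²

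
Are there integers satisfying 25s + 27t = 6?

Step 1: Compute gcd(25, 27).
gcd(25, 27) = 1

Step 2: Check divisibility.
Does 1 divide 6? 6 = 1 x 6, so yes.

By the theorem on linear Diophantine equations, 25s + 27t = 6 has integer solutions if and only if gcd(25, 27) divides 6. Since 1 | 6, solutions exist.

Yes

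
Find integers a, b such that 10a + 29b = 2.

Step 1: Check solvability.
gcd(10, 29) = 1
Since 1 divides 2, solutions exist.

Step 2: Apply extended Euclidean algorithm to find gcd.
We find integers such that 10*x0 + 29*y0 = 1

Step 3: Scale the particular solution.
Multiply by 2/1 = 2:
a = 6, b = -2

Step 4: Verify.
10*(6) + 29*(-2) = 2 = 2 ✓

a = 6, b = -2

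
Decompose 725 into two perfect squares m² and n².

We need to find integers m, n > 0 such that m² + n² = 725.
Trying m = 7: n² = 725 - 7² = 725 - 49 = 676
n = 26
Check: 7² + 26² = 49 + 676 = 725 ✓

725 = 7² + 26²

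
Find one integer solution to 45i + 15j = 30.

Step 1: Check solvability.
gcd(45, 15) = 15
Since 15 divides 30, solutions exist.

Step 2: Apply extended Euclidean algorithm to find gcd.
We find integers such that 45*x0 + 15*y0 = 15

Step 3: Scale the particular solution.
Multiply by 30/15 = 2:
i = 0, j = 2

Step 4: Verify.
45*(0) + 15*(2) = 30 = 30 ✓

i = 0, j = 2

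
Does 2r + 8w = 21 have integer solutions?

Step 1: Compute gcd(2, 8).
gcd(2, 8) = 2

Step 2: Check divisibility.
Does 2 divide 21? 21 = 2 x 10 + 1, so no.

By the theorem on linear Diophantine equations, 2r + 8w = 21 has integer solutions if and only if gcd(2, 8) divides 21. Since 2 does not divide 21, no solutions exist.

No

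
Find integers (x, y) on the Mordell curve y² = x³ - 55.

Try small integer x values and check whether x³ - 55 is a perfect square.
x = 4: x³ - 55 = 4³ - 55 = 64 - 55 = 9
Is 9 a perfect square? 3² = 9 ✓
So (x, y) = (4, -3) is a solution.

x = 4, y = -3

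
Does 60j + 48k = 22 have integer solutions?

Step 1: Compute gcd(60, 48).
gcd(60, 48) = 12

Step 2: Check divisibility.
Does 12 divide 22? 22 = 12 x 1 + 10, so no.

By the theorem on linear Diophantine equations, 60j + 48k = 22 has integer solutions if and only if gcd(60, 48) divides 22. Since 12 does not divide 22, no solutions exist.

No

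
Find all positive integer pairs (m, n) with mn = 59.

The positive divisors of 59 are: 1, 59.
Each divisor d gives the pair (d, 59/d):
(1, 59), (59, 1)

(1, 59), (59, 1)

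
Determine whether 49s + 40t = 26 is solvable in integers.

Step 1: Compute gcd(49, 40).
gcd(49, 40) = 1

Step 2: Check divisibility.
Does 1 divide 26? 26 = 1 x 26, so yes.

By the theorem on linear Diophantine equations, 49s + 40t = 26 has integer solutions if and only if gcd(49, 40) divides 26. Since 1 | 26, solutions exist.

Yes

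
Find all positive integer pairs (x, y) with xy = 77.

The positive divisors of 77 are: 1, 7, 11, 77.
Each divisor d gives the pair (d, 77/d):
(1, 77), (7, 11), (11, 7), (77, 1)

(1, 77), (7, 11), (11, 7), (77, 1)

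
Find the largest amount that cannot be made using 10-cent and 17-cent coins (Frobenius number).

For two coprime denominations a and b, the Frobenius number (largest value not representable as a non-negative combination) is ab - a - b.
Here gcd(10, 17) = 1, so they are coprime.
F(10, 17) = 10·17 - 10 - 17 = 170 - 27 = 143

143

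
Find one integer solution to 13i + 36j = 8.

Step 1: Check solvability.
gcd(13, 36) = 1
Since 1 divides 8, solutions exist.

Step 2: Apply extended Euclidean algorithm to find gcd.
We find integers such that 13*x0 + 36*y0 = 1

Step 3: Scale the particular solution.
Multiply by 8/1 = 8:
i = -88, j = 32

Step 4: Verify.
13*(-88) + 36*(32) = 8 = 8 ✓

i = -88, j = 32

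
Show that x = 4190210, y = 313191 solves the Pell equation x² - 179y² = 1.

Compute x² = 4190210² = 17557859844100
Compute 179y² = 179·313191² = 179·98088602481 = 17557859844099
x² - 179y² = 17557859844100 - 17557859844099 = 1
Since this equals 1, (4190210, 313191) is a solution.

Yes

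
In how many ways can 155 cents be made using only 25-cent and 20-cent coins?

We need non-negative integers (x, y) with 25x + 20y = 155.
For each x from 0 to 6, check if (155 - 25x) is a non-negative multiple of 20.
Solutions (x, y): (3,4)
Count: 1

1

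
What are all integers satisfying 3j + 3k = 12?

Step 1: Compute gcd(3, 3) = 3.
Since 3 divides 12, solutions exist.

Step 2: Find a particular solution using extended Euclidean algorithm.
We get j₀ = 0, k₀ = 4.
Check: 3*0 + 3*4 = 12 = 12 ✓

Step 3: Write the general solution.
j = 0 + (3/3)t = 0 + 1t
k = 4 - (3/3)t = 4 - 1t
for any integer t.

j = 0 + 1t, k = 4 - 1t for integer t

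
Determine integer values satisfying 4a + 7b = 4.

Step 1: Check solvability.
gcd(4, 7) = 1
Since 1 divides 4, solutions exist.

Step 2: Apply extended Euclidean algorithm to find gcd.
We find integers such that 4*x0 + 7*y0 = 1

Step 3: Scale the particular solution.
Multiply by 4/1 = 4:
a = 8, b = -4

Step 4: Verify.
4*(8) + 7*(-4) = 4 = 4 ✓

a = 8, b = -4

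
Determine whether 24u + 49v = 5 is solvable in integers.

Step 1: Compute gcd(24, 49).
gcd(24, 49) = 1

Step 2: Check divisibility.
Does 1 divide 5? 5 = 1 x 5, so yes.

By the theorem on linear Diophantine equations, 24u + 49v = 5 has integer solutions if and only if gcd(24, 49) divides 5. Since 1 | 5, solutions exist.

Yes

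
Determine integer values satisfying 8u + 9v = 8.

Step 1: Check solvability.
gcd(8, 9) = 1
Since 1 divides 8, solutions exist.

Step 2: Apply extended Euclidean algorithm to find gcd.
We find integers such that 8*x0 + 9*y0 = 1

Step 3: Scale the particular solution.
Multiply by 8/1 = 8:
u = -8, v = 8

Step 4: Verify.
8*(-8) + 9*(8) = 8 = 8 ✓

u = -8, v = 8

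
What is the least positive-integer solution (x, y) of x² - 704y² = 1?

We seek the smallest positive integers (x, y) with x² - 704y² = 1, i.e., x² = 704y² + 1.
Try successive y values:
y = 1: x² = 704·1² + 1 = 705, not a perfect square
y = 2: x² = 704·2² + 1 = 2817, not a perfect square
y = 3: x² = 704·3² + 1 = 6337, not a perfect square
... continuing the search (or via continued fractions) ...
y = 2985: x² = 704·2985² + 1 = 6272798401, x = 79201 ✓

Verify: 79201² - 704·2985² = 6272798401 - 6272798400 = 1 ✓

x = 79201, y = 2985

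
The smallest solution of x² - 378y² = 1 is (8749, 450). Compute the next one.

Solutions to x² - Dy² = 1 are generated by powers of (x₀ + y₀√D).
The next solution satisfies x₁ + y₁√378 = (x₀ + y₀√378)², giving:
x₁ = x₀² + 378y₀² = 8749² + 378·450² = 76545001 + 76545000 = 153090001
y₁ = 2x₀y₀ = 2·8749·450 = 7874100

Verify: 153090001² - 378·7874100² = 23436548406180001 - 23436548406180000 = 1 ✓

x = 153090001, y = 7874100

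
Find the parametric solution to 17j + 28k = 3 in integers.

Step 1: Compute gcd(17, 28) = 1.
Since 1 divides 3, solutions exist.

Step 2: Find a particular solution using extended Euclidean algorithm.
We get j₀ = 15, k₀ = -9.
Check: 17*15 + 28*-9 = 3 = 3 ✓

Step 3: Write the general solution.
j = 15 + (28/1)t = 15 + 28t
k = -9 - (17/1)t = -9 - 17t
for any integer t.

j = 15 + 28t, k = -9 - 17t for integer t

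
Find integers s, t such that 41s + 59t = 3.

Step 1: Check solvability.
gcd(41, 59) = 1
Since 1 divides 3, solutions exist.

Step 2: Apply extended Euclidean algorithm to find gcd.
We find integers such that 41*x0 + 59*y0 = 1

Step 3: Scale the particular solution.
Multiply by 3/1 = 3:
s = -69, t = 48

Step 4: Verify.
41*(-69) + 59*(48) = 3 = 3 ✓

s = -69, t = 48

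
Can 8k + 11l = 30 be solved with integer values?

Step 1: Compute gcd(8, 11).
gcd(8, 11) = 1

Step 2: Check divisibility.
Does 1 divide 30? 30 = 1 x 30, so yes.

By the theorem on linear Diophantine equations, 8k + 11l = 30 has integer solutions if and only if gcd(8, 11) divides 30. Since 1 | 30, solutions exist.

Yes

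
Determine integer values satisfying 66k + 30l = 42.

Step 1: Check solvability.
gcd(66, 30) = 6
Since 6 divides 42, solutions exist.

Step 2: Apply extended Euclidean algorithm to find gcd.
We find integers such that 66*x0 + 30*y0 = 6

Step 3: Scale the particular solution.
Multiply by 42/6 = 7:
k = 7, l = -14

Step 4: Verify.
66*(7) + 30*(-14) = 42 = 42 ✓

k = 7, l = -14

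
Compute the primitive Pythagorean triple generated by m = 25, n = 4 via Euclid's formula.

a = m² - n² = 625 - 16 = 609
b = 2mn = 2·25·4 = 200
c = m² + n² = 625 + 16 = 641
Verify: 609² + 200² = 370881 + 40000 = 410881 = 641² ✓

(609, 200, 641)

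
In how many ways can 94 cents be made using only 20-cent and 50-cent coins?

We need non-negative integers (x, y) with 20x + 50y = 94.
For each x from 0 to 4, check if (94 - 20x) is a non-negative multiple of 50.
Solutions (x, y): none
Count: 0

0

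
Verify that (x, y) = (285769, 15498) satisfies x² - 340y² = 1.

Compute x² = 285769² = 81663921361
Compute 340y² = 340·15498² = 340·240188004 = 81663921360
x² - 340y² = 81663921361 - 81663921360 = 1
Since this equals 1, (285769, 15498) is a solution.

Yes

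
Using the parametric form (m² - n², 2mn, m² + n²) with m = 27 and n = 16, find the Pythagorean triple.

a = m² - n² = 27² - 16² = 729 - 256 = 473
b = 2mn = 2·27·16 = 864
c = m² + n² = 729 + 256 = 985
Verify: 473² + 864² = 223729 + 746496 = 970225 = 985² ✓

(473, 864, 985)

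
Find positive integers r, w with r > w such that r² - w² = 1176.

Factor: r² - w² = (r+w)(r-w) = 1176.
We need two factors of 1176 with the same parity.
Use r+w = 588 and r-w = 2 (product 588·2 = 1176).
Adding: 2r = 590, so r = 295.
Subtracting: 2w = 586, so w = 293.
Check: 295² - 293² = 87025 - 85849 = 1176 ✓

r = 295, w = 293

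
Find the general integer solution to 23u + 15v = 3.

Step 1: Compute gcd(23, 15) = 1.
Since 1 divides 3, solutions exist.

Step 2: Find a particular solution using extended Euclidean algorithm.
We get u₀ = 6, v₀ = -9.
Check: 23*6 + 15*-9 = 3 = 3 ✓

Step 3: Write the general solution.
u = 6 + (15/1)t = 6 + 15t
v = -9 - (23/1)t = -9 - 23t
for any integer t.

u = 6 + 15t, v = -9 - 23t for integer t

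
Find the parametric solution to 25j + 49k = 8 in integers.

Step 1: Compute gcd(25, 49) = 1.
Since 1 divides 8, solutions exist.

Step 2: Find a particular solution using extended Euclidean algorithm.
We get j₀ = 16, k₀ = -8.
Check: 25*16 + 49*-8 = 8 = 8 ✓

Step 3: Write the general solution.
j = 16 + (49/1)t = 16 + 49t
k = -8 - (25/1)t = -8 - 25t
for any integer t.

j = 16 + 49t, k = -8 - 25t for integer t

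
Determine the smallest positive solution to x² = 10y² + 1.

We seek the smallest positive integers (x, y) with x² - 10y² = 1, i.e., x² = 10y² + 1.
Try successive y values:
y = 1: x² = 10·1² + 1 = 11, not a perfect square
y = 2: x² = 10·2² + 1 = 41, not a perfect square
y = 3: x² = 10·3² + 1 = 91, not a perfect square
... continuing the search (or via continued fractions) ...
y = 6: x² = 10·6² + 1 = 361, x = 19 ✓

Verify: 19² - 10·6² = 361 - 360 = 1 ✓

x = 19, y = 6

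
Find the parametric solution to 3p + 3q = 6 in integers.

Step 1: Compute gcd(3, 3) = 3.
Since 3 divides 6, solutions exist.

Step 2: Find a particular solution using extended Euclidean algorithm.
We get p₀ = 0, q₀ = 2.
Check: 3*0 + 3*2 = 6 = 6 ✓

Step 3: Write the general solution.
p = 0 + (3/3)t = 0 + 1t
q = 2 - (3/3)t = 2 - 1t
for any integer t.

p = 0 + 1t, q = 2 - 1t for integer t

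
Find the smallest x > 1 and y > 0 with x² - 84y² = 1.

We seek the smallest positive integers (x, y) with x² - 84y² = 1, i.e., x² = 84y² + 1.
Try successive y values:
y = 1: x² = 84·1² + 1 = 85, not a perfect square
y = 2: x² = 84·2² + 1 = 337, not a perfect square
y = 3: x² = 84·3² + 1 = 757, not a perfect square
... continuing the search (or via continued fractions) ...
y = 6: x² = 84·6² + 1 = 3025, x = 55 ✓

Verify: 55² - 84·6² = 3025 - 3024 = 1 ✓

x = 55, y = 6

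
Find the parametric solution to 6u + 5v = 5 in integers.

Step 1: Compute gcd(6, 5) = 1.
Since 1 divides 5, solutions exist.

Step 2: Find a particular solution using extended Euclidean algorithm.
We get u₀ = 5, v₀ = -5.
Check: 6*5 + 5*-5 = 5 = 5 ✓

Step 3: Write the general solution.
u = 5 + (5/1)t = 5 + 5t
v = -5 - (6/1)t = -5 - 6t
for any integer t.

u = 5 + 5t, v = -5 - 6t for integer t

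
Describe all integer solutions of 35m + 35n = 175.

Step 1: Compute gcd(35, 35) = 35.
Since 35 divides 175, solutions exist.

Step 2: Find a particular solution using extended Euclidean algorithm.
We get m₀ = 0, n₀ = 5.
Check: 35*0 + 35*5 = 175 = 175 ✓

Step 3: Write the general solution.
m = 0 + (35/35)t = 0 + 1t
n = 5 - (35/35)t = 5 - 1t
for any integer t.

m = 0 + 1t, n = 5 - 1t for integer t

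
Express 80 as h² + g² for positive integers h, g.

We need to find integers h, g > 0 such that h² + g² = 80.
Trying h = 4: g² = 80 - 4² = 80 - 16 = 64
g = 8
Check: 4² + 8² = 16 + 64 = 80 ✓

80 = 4² + 8²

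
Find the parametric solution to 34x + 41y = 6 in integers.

Step 1: Compute gcd(34, 41) = 1.
Since 1 divides 6, solutions exist.

Step 2: Find a particular solution using extended Euclidean algorithm.
We get x₀ = -36, y₀ = 30.
Check: 34*-36 + 41*30 = 6 = 6 ✓

Step 3: Write the general solution.
x = -36 + (41/1)t = -36 + 41t
y = 30 - (34/1)t = 30 - 34t
for any integer t.

x = -36 + 41t, y = 30 - 34t for integer t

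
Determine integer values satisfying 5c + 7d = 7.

Step 1: Check solvability.
gcd(5, 7) = 1
Since 1 divides 7, solutions exist.

Step 2: Apply extended Euclidean algorithm to find gcd.
We find integers such that 5*x0 + 7*y0 = 1

Step 3: Scale the particular solution.
Multiply by 7/1 = 7:
c = 21, d = -14

Step 4: Verify.
5*(21) + 7*(-14) = 7 = 7 ✓

c = 21, d = -14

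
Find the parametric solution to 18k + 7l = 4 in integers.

Step 1: Compute gcd(18, 7) = 1.
Since 1 divides 4, solutions exist.

Step 2: Find a particular solution using extended Euclidean algorithm.
We get k₀ = 8, l₀ = -20.
Check: 18*8 + 7*-20 = 4 = 4 ✓

Step 3: Write the general solution.
k = 8 + (7/1)t = 8 + 7t
l = -20 - (18/1)t = -20 - 18t
for any integer t.

k = 8 + 7t, l = -20 - 18t for integer t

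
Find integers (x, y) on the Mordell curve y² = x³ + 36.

Try small integer x values and check whether x³ + 36 is a perfect square.
x = -3: x³ + 36 = -3³ + 36 = -27 + 36 = 9
Is 9 a perfect square? 3² = 9 ✓
So (x, y) = (-3, -3) is a solution.

x = -3, y = -3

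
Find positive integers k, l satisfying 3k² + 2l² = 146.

Try small values of k and check whether (146 - 3k²)/2 is a perfect square.
k = 4: 3·4² = 48, so 2l² = 146 - 48 = 98, giving l² = 49, l = 7.
Check: 3·4² + 2·7² = 48 + 98 = 146 ✓

k = 4, l = 7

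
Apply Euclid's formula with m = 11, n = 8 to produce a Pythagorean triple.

a = m² - n² = 11² - 8² = 121 - 64 = 57
b = 2mn = 2·11·8 = 176
c = m² + n² = 121 + 64 = 185
Verify: 57² + 176² = 3249 + 30976 = 34225 = 185² ✓

(57, 176, 185)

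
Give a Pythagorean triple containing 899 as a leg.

We need the other leg and hypotenuse such that 899² + x² = c².
Take x = 60, c = 901: 899² + 60² = 808201 + 3600 = 811801 = 901² ✓
Triple: (899, 60, 901)

(899, 60, 901)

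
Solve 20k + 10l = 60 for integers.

Step 1: Check solvability.
gcd(20, 10) = 10
Since 10 divides 60, solutions exist.

Step 2: Apply extended Euclidean algorithm to find gcd.
We find integers such that 20*x0 + 10*y0 = 10

Step 3: Scale the particular solution.
Multiply by 60/10 = 6:
k = 0, l = 6

Step 4: Verify.
20*(0) + 10*(6) = 60 = 60 ✓

k = 0, l = 6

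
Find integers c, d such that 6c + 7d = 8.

Step 1: Check solvability.
gcd(6, 7) = 1
Since 1 divides 8, solutions exist.

Step 2: Apply extended Euclidean algorithm to find gcd.
We find integers such that 6*x0 + 7*y0 = 1

Step 3: Scale the particular solution.
Multiply by 8/1 = 8:
c = -8, d = 8

Step 4: Verify.
6*(-8) + 7*(8) = 8 = 8 ✓

c = -8, d = 8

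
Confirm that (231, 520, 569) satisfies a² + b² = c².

Compute a² + b² = 231² + 520² = 53361 + 270400 = 323761
Compute c² = 569² = 323761
Since 323761 = 323761, confirmed.

Yes, it is a Pythagorean triple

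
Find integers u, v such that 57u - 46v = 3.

Step 1: Check solvability.
gcd(57, 46) = 1
Since 1 divides 3, solutions exist.

Step 2: Apply extended Euclidean algorithm to find gcd.
We find integers such that 57*x0 + 46*y0 = 1

Step 3: Scale the particular solution.
Multiply by 3/1 = 3:
u = 63, v = 78

Step 4: Verify.
57*(63) - 46*(78) = 3 = 3 ✓

u = 63, v = 78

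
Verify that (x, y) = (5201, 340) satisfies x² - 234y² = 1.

Compute x² = 5201² = 27050401
Compute 234y² = 234·340² = 234·115600 = 27050400
x² - 234y² = 27050401 - 27050400 = 1
Since this equals 1, (5201, 340) is a solution.

Yes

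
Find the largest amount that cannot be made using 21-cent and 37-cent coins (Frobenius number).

For two coprime denominations a and b, the Frobenius number (largest value not representable as a non-negative combination) is ab - a - b.
Here gcd(21, 37) = 1, so they are coprime.
F(21, 37) = 21·37 - 21 - 37 = 777 - 58 = 719

719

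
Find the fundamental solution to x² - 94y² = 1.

We seek the smallest positive integers (x, y) with x² - 94y² = 1, i.e., x² = 94y² + 1.
Try successive y values:
y = 1: x² = 94·1² + 1 = 95, not a perfect square
y = 2: x² = 94·2² + 1 = 377, not a perfect square
y = 3: x² = 94·3² + 1 = 847, not a perfect square
... continuing the search (or via continued fractions) ...
y = 221064: x² = 94·221064² + 1 = 4593713457025, x = 2143295 ✓

Verify: 2143295² - 94·221064² = 4593713457025 - 4593713457024 = 1 ✓

x = 2143295, y = 221064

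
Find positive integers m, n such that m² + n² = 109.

Search for m with 109 - m² a perfect square.
m = 3: 109 - 3² = 109 - 9 = 100 = 10² ✓
So m = 3, n = 10.

m = 3, n = 10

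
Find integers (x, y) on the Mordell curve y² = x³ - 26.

Try small integer x values and check whether x³ - 26 is a perfect square.
x = 3: x³ - 26 = 3³ - 26 = 27 - 26 = 1
Is 1 a perfect square? 1² = 1 ✓
So (x, y) = (3, 1) is a solution.

x = 3, y = 1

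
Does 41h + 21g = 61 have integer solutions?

Step 1: Compute gcd(41, 21).
gcd(41, 21) = 1

Step 2: Check divisibility.
Does 1 divide 61? 61 = 1 x 61, so yes.

By the theorem on linear Diophantine equations, 41h + 21g = 61 has integer solutions if and only if gcd(41, 21) divides 61. Since 1 | 61, solutions exist.

Yes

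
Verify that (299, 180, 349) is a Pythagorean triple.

Compute a² + b² = 299² + 180² = 89401 + 32400 = 121801
Compute c² = 349² = 121801
Since 121801 = 121801, confirmed.

Yes, it is a Pythagorean triple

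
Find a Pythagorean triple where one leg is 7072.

We need the other leg and hypotenuse such that 7072² + x² = c².
Take x = 3096, c = 7720: 7072² + 3096² = 50013184 + 9585216 = 59598400 = 7720² ✓
Triple: (3096, 7072, 7720)

(3096, 7072, 7720)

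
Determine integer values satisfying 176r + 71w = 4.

Step 1: Check solvability.
gcd(176, 71) = 1
Since 1 divides 4, solutions exist.

Step 2: Apply extended Euclidean algorithm to find gcd.
We find integers such that 176*x0 + 71*y0 = 1

Step 3: Scale the particular solution.
Multiply by 4/1 = 4:
r = 92, w = -228

Step 4: Verify.
176*(92) + 71*(-228) = 4 = 4 ✓

r = 92, w = -228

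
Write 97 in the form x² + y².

We need to find integers x, y > 0 such that x² + y² = 97.
Trying x = 4: y² = 97 - 4² = 97 - 16 = 81
y = 9
Check: 4² + 9² = 16 + 81 = 97 ✓

97 = 4² + 9²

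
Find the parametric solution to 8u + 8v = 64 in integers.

Step 1: Compute gcd(8, 8) = 8.
Since 8 divides 64, solutions exist.

Step 2: Find a particular solution using extended Euclidean algorithm.
We get u₀ = 0, v₀ = 8.
Check: 8*0 + 8*8 = 64 = 64 ✓

Step 3: Write the general solution.
u = 0 + (8/8)t = 0 + 1t
v = 8 - (8/8)t = 8 - 1t
for any integer t.

u = 0 + 1t, v = 8 - 1t for integer t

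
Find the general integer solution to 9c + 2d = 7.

Step 1: Compute gcd(9, 2) = 1.
Since 1 divides 7, solutions exist.

Step 2: Find a particular solution using extended Euclidean algorithm.
We get c₀ = 7, d₀ = -28.
Check: 9*7 + 2*-28 = 7 = 7 ✓

Step 3: Write the general solution.
c = 7 + (2/1)t = 7 + 2t
d = -28 - (9/1)t = -28 - 9t
for any integer t.

c = 7 + 2t, d = -28 - 9t for integer t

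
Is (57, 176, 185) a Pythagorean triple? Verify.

Compute a² + b² = 57² + 176² = 3249 + 30976 = 34225
Compute c² = 185² = 34225
Since 34225 = 34225, confirmed.

Yes, it is a Pythagorean triple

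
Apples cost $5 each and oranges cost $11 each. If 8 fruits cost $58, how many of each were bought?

Let a = apples, o = oranges.
a + o = 8
5a + 11o = 58
Substitute o = 8 - a:
5a + 11(8 - a) = 58
(5 - 11)a = 58 - 88
-6a = -30
a = 5, o = 8 - 5 = 3

Apples: 5, Oranges: 3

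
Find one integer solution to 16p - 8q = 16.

Step 1: Check solvability.
gcd(16, 8) = 8
Since 8 divides 16, solutions exist.

Step 2: Apply extended Euclidean algorithm to find gcd.
We find integers such that 16*x0 + 8*y0 = 8

Step 3: Scale the particular solution.
Multiply by 16/8 = 2:
p = 0, q = -2

Step 4: Verify.
16*(0) - 8*(-2) = 16 = 16 ✓

p = 0, q = -2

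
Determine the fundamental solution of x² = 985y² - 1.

We need x² = 985y² - 1. Try successive y:
y = 1: x² = 985·1² - 1 = 984, not a perfect square
y = 2: x² = 985·2² - 1 = 3939, not a perfect square
y = 3: x² = 985·3² - 1 = 8864, not a perfect square
...
y = 13: x² = 985·13² - 1 = 166464 = 408² ✓
Check: 408² - 985·13² = 166464 - 166465 = -1 ✓

x = 408, y = 13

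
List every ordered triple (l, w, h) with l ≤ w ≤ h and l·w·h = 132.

Iterate l from 1 to ⌊132^(1/3)⌋. For each l dividing 132, iterate w ≥ l with w dividing 132/l, and set h = 132/(l·w).
Triples found (10): (1×1×132), (1×2×66), (1×3×44), (1×4×33), (1×6×22), (1×11×12), (2×2×33), (2×3×22), (2×6×11), (3×4×11)

(1×1×132), (1×2×66), (1×3×44), (1×4×33), (1×6×22), (1×11×12), (2×2×33), (2×3×22), (2×6×11), (3×4×11)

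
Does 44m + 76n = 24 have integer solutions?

Step 1: Compute gcd(44, 76).
gcd(44, 76) = 4

Step 2: Check divisibility.
Does 4 divide 24? 24 = 4 x 6, so yes.

By the theorem on linear Diophantine equations, 44m + 76n = 24 has integer solutions if and only if gcd(44, 76) divides 24. Since 4 | 24, solutions exist.

Yes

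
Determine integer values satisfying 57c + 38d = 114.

Step 1: Check solvability.
gcd(57, 38) = 19
Since 19 divides 114, solutions exist.

Step 2: Apply extended Euclidean algorithm to find gcd.
We find integers such that 57*x0 + 38*y0 = 19

Step 3: Scale the particular solution.
Multiply by 114/19 = 6:
c = 6, d = -6

Step 4: Verify.
57*(6) + 38*(-6) = 114 = 114 ✓

c = 6, d = -6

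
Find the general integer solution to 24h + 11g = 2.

Step 1: Compute gcd(24, 11) = 1.
Since 1 divides 2, solutions exist.

Step 2: Find a particular solution using extended Euclidean algorithm.
We get h₀ = -10, g₀ = 22.
Check: 24*-10 + 11*22 = 2 = 2 ✓

Step 3: Write the general solution.
h = -10 + (11/1)t = -10 + 11t
g = 22 - (24/1)t = 22 - 24t
for any integer t.

h = -10 + 11t, g = 22 - 24t for integer t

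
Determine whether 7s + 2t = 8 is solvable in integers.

Step 1: Compute gcd(7, 2).
gcd(7, 2) = 1

Step 2: Check divisibility.
Does 1 divide 8? 8 = 1 x 8, so yes.

By the theorem on linear Diophantine equations, 7s + 2t = 8 has integer solutions if and only if gcd(7, 2) divides 8. Since 1 | 8, solutions exist.

Yes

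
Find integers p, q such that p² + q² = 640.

We need to find integers p, q > 0 such that p² + q² = 640.
Trying p = 8: q² = 640 - 8² = 640 - 64 = 576
q = 24
Check: 8² + 24² = 64 + 576 = 640 ✓

640 = 8² + 24²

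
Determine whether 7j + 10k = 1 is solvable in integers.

Step 1: Compute gcd(7, 10).
gcd(7, 10) = 1

Step 2: Check divisibility.
Does 1 divide 1? 1 = 1 x 1, so yes.

By the theorem on linear Diophantine equations, 7j + 10k = 1 has integer solutions if and only if gcd(7, 10) divides 1. Since 1 | 1, solutions exist.

Yes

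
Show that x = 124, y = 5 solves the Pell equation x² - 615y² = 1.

Compute x² = 124² = 15376
Compute 615y² = 615·5² = 615·25 = 15375
x² - 615y² = 15376 - 15375 = 1
Since this equals 1, (124, 5) is a solution.

Yes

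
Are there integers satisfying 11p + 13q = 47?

Step 1: Compute gcd(11, 13).
gcd(11, 13) = 1

Step 2: Check divisibility.
Does 1 divide 47? 47 = 1 x 47, so yes.

By the theorem on linear Diophantine equations, 11p + 13q = 47 has integer solutions if and only if gcd(11, 13) divides 47. Since 1 | 47, solutions exist.

Yes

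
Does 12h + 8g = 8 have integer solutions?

Step 1: Compute gcd(12, 8).
gcd(12, 8) = 4

Step 2: Check divisibility.
Does 4 divide 8? 8 = 4 x 2, so yes.

By the theorem on linear Diophantine equations, 12h + 8g = 8 has integer solutions if and only if gcd(12, 8) divides 8. Since 4 | 8, solutions exist.

Yes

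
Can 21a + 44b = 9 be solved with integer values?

Step 1: Compute gcd(21, 44).
gcd(21, 44) = 1

Step 2: Check divisibility.
Does 1 divide 9? 9 = 1 x 9, so yes.

By the theorem on linear Diophantine equations, 21a + 44b = 9 has integer solutions if and only if gcd(21, 44) divides 9. Since 1 | 9, solutions exist.

Yes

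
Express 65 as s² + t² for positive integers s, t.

We need to find integers s, t > 0 such that s² + t² = 65.
Trying s = 1: t² = 65 - 1² = 65 - 1 = 64
t = 8
Check: 1² + 8² = 1 + 64 = 65 ✓

65 = 1² + 8²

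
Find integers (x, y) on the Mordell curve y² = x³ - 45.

Try small integer x values and check whether x³ - 45 is a perfect square.
x = 21: x³ - 45 = 21³ - 45 = 9261 - 45 = 9216
Is 9216 a perfect square? 96² = 9216 ✓
So (x, y) = (21, 96) is a solution.

x = 21, y = 96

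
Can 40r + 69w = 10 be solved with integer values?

Step 1: Compute gcd(40, 69).
gcd(40, 69) = 1

Step 2: Check divisibility.
Does 1 divide 10? 10 = 1 x 10, so yes.

By the theorem on linear Diophantine equations, 40r + 69w = 10 has integer solutions if and only if gcd(40, 69) divides 10. Since 1 | 10, solutions exist.

Yes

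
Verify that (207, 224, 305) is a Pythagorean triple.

Compute a² + b²:
207² + 224² = 42849 + 50176 = 93025
Compute c²:
305² = 93025
Since 93025 = 93025, it is a Pythagorean triple.

Yes, it is a Pythagorean triple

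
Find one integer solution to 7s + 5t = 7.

Step 1: Check solvability.
gcd(7, 5) = 1
Since 1 divides 7, solutions exist.

Step 2: Apply extended Euclidean algorithm to find gcd.
We find integers such that 7*x0 + 5*y0 = 1

Step 3: Scale the particular solution.
Multiply by 7/1 = 7:
s = -14, t = 21

Step 4: Verify.
7*(-14) + 5*(21) = 7 = 7 ✓

s = -14, t = 21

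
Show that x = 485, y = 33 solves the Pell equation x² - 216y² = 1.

Compute x² = 485² = 235225
Compute 216y² = 216·33² = 216·1089 = 235224
x² - 216y² = 235225 - 235224 = 1
Since this equals 1, (485, 33) is a solution.

Yes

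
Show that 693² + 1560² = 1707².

Compute a² + b²:
693² + 1560² = 480249 + 2433600 = 2913849
Compute c²:
1707² = 2913849
Since 2913849 = 2913849, it is a Pythagorean triple.

Yes, it is a Pythagorean triple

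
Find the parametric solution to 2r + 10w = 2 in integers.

Step 1: Compute gcd(2, 10) = 2.
Since 2 divides 2, solutions exist.

Step 2: Find a particular solution using extended Euclidean algorithm.
We get r₀ = 1, w₀ = 0.
Check: 2*1 + 10*0 = 2 = 2 ✓

Step 3: Write the general solution.
r = 1 + (10/2)t = 1 + 5t
w = 0 - (2/2)t = 0 - 1t
for any integer t.

r = 1 + 5t, w = 0 - 1t for integer t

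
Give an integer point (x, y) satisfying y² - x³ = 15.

Try small integer x values and check whether x³ + 15 is a perfect square.
x = 1: x³ + 15 = 1³ + 15 = 1 + 15 = 16
Is 16 a perfect square? 4² = 16 ✓
So (x, y) = (1, 4) is a solution.

x = 1, y = 4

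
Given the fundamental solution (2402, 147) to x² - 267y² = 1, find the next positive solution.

Solutions to x² - Dy² = 1 are generated by powers of (x₀ + y₀√D).
The next solution satisfies x₁ + y₁√267 = (x₀ + y₀√267)², giving:
x₁ = x₀² + 267y₀² = 2402² + 267·147² = 5769604 + 5769603 = 11539207
y₁ = 2x₀y₀ = 2·2402·147 = 706188

Verify: 11539207² - 267·706188² = 133153298188849 - 133153298188848 = 1 ✓

x = 11539207, y = 706188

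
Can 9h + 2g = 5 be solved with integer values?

Step 1: Compute gcd(9, 2).
gcd(9, 2) = 1

Step 2: Check divisibility.
Does 1 divide 5? 5 = 1 x 5, so yes.

By the theorem on linear Diophantine equations, 9h + 2g = 5 has integer solutions if and only if gcd(9, 2) divides 5. Since 1 | 5, solutions exist.

Yes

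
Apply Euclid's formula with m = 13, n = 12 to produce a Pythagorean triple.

a = m² - n² = 13² - 12² = 169 - 144 = 25
b = 2mn = 2·13·12 = 312
c = m² + n² = 169 + 144 = 313
Verify: 25² + 312² = 625 + 97344 = 97969 = 313² ✓

(25, 312, 313)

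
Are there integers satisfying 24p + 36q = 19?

Step 1: Compute gcd(24, 36).
gcd(24, 36) = 12

Step 2: Check divisibility.
Does 12 divide 19? 19 = 12 x 1 + 7, so no.

By the theorem on linear Diophantine equations, 24p + 36q = 19 has integer solutions if and only if gcd(24, 36) divides 19. Since 12 does not divide 19, no solutions exist.

No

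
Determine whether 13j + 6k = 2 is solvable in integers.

Step 1: Compute gcd(13, 6).
gcd(13, 6) = 1

Step 2: Check divisibility.
Does 1 divide 2? 2 = 1 x 2, so yes.

By the theorem on linear Diophantine equations, 13j + 6k = 2 has integer solutions if and only if gcd(13, 6) divides 2. Since 1 | 2, solutions exist.

Yes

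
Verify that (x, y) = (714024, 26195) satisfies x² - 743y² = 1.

Compute x² = 714024² = 509830272576
Compute 743y² = 743·26195² = 743·686178025 = 509830272575
x² - 743y² = 509830272576 - 509830272575 = 1
Since this equals 1, (714024, 26195) is a solution.

Yes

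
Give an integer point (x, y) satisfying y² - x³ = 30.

Try small integer x values and check whether x³ + 30 is a perfect square.
x = 19: x³ + 30 = 19³ + 30 = 6859 + 30 = 6889
Is 6889 a perfect square? 83² = 6889 ✓
So (x, y) = (19, -83) is a solution.

x = 19, y = -83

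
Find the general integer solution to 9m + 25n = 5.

Step 1: Compute gcd(9, 25) = 1.
Since 1 divides 5, solutions exist.

Step 2: Find a particular solution using extended Euclidean algorithm.
We get m₀ = -55, n₀ = 20.
Check: 9*-55 + 25*20 = 5 = 5 ✓

Step 3: Write the general solution.
m = -55 + (25/1)t = -55 + 25t
n = 20 - (9/1)t = 20 - 9t
for any integer t.

m = -55 + 25t, n = 20 - 9t for integer t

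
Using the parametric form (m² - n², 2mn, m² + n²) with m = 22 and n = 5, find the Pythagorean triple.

a = m² - n² = 22² - 5² = 484 - 25 = 459
b = 2mn = 2·22·5 = 220
c = m² + n² = 484 + 25 = 509
Verify: 459² + 220² = 210681 + 48400 = 259081 = 509² ✓

(459, 220, 509)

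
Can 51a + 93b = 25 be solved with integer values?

Step 1: Compute gcd(51, 93).
gcd(51, 93) = 3

Step 2: Check divisibility.
Does 3 divide 25? 25 = 3 x 8 + 1, so no.

By the theorem on linear Diophantine equations, 51a + 93b = 25 has integer solutions if and only if gcd(51, 93) divides 25. Since 3 does not divide 25, no solutions exist.

No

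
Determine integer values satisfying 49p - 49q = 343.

Step 1: Check solvability.
gcd(49, 49) = 49
Since 49 divides 343, solutions exist.

Step 2: Apply extended Euclidean algorithm to find gcd.
We find integers such that 49*x0 + 49*y0 = 49

Step 3: Scale the particular solution.
Multiply by 343/49 = 7:
p = 0, q = -7

Step 4: Verify.
49*(0) - 49*(-7) = 343 = 343 ✓

p = 0, q = -7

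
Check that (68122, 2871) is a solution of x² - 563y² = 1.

Compute x² = 68122² = 4640606884
Compute 563y² = 563·2871² = 563·8242641 = 4640606883
x² - 563y² = 4640606884 - 4640606883 = 1
Since this equals 1, (68122, 2871) is a solution.

Yes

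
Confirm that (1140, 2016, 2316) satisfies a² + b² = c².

Compute a² + b² = 1140² + 2016² = 1299600 + 4064256 = 5363856
Compute c² = 2316² = 5363856
Since 5363856 = 5363856, confirmed.

Yes, it is a Pythagorean triple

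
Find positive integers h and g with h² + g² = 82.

We need to find integers h, g > 0 such that h² + g² = 82.
Trying h = 1: g² = 82 - 1² = 82 - 1 = 81
g = 9
Check: 1² + 9² = 1 + 81 = 82 ✓

82 = 1² + 9²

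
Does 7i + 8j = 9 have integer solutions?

Step 1: Compute gcd(7, 8).
gcd(7, 8) = 1

Step 2: Check divisibility.
Does 1 divide 9? 9 = 1 x 9, so yes.

By the theorem on linear Diophantine equations, 7i + 8j = 9 has integer solutions if and only if gcd(7, 8) divides 9. Since 1 | 9, solutions exist.

Yes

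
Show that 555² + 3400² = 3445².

Compute a² + b² = 555² + 3400² = 308025 + 11560000 = 11868025
Compute c² = 3445² = 11868025
Since 11868025 = 11868025, confirmed.

Yes, it is a Pythagorean triple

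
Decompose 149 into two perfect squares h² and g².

We need to find integers h, g > 0 such that h² + g² = 149.
Trying h = 7: g² = 149 - 7² = 149 - 49 = 100
g = 10
Check: 7² + 10² = 49 + 100 = 149 ✓

149 = 7² + 10²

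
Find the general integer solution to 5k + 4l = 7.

Step 1: Compute gcd(5, 4) = 1.
Since 1 divides 7, solutions exist.

Step 2: Find a particular solution using extended Euclidean algorithm.
We get k₀ = 7, l₀ = -7.
Check: 5*7 + 4*-7 = 7 = 7 ✓

Step 3: Write the general solution.
k = 7 + (4/1)t = 7 + 4t
l = -7 - (5/1)t = -7 - 5t
for any integer t.

k = 7 + 4t, l = -7 - 5t for integer t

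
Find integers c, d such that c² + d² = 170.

We need to find integers c, d > 0 such that c² + d² = 170.
Trying c = 1: d² = 170 - 1² = 170 - 1 = 169
d = 13
Check: 1² + 13² = 1 + 169 = 170 ✓

170 = 1² + 13²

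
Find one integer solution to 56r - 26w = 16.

Step 1: Check solvability.
gcd(56, 26) = 2
Since 2 divides 16, solutions exist.

Step 2: Apply extended Euclidean algorithm to find gcd.
We find integers such that 56*x0 + 26*y0 = 2

Step 3: Scale the particular solution.
Multiply by 16/2 = 8:
r = -48, w = -104

Step 4: Verify.
56*(-48) - 26*(-104) = 16 = 16 ✓

r = -48, w = -104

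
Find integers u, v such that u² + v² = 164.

We need to find integers u, v > 0 such that u² + v² = 164.
Trying u = 8: v² = 164 - 8² = 164 - 64 = 100
v = 10
Check: 8² + 10² = 64 + 100 = 164 ✓

164 = 8² + 10²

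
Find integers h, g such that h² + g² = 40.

We need to find integers h, g > 0 such that h² + g² = 40.
Trying h = 2: g² = 40 - 2² = 40 - 4 = 36
g = 6
Check: 2² + 6² = 4 + 36 = 40 ✓

40 = 2² + 6²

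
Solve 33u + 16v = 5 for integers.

Step 1: Check solvability.
gcd(33, 16) = 1
Since 1 divides 5, solutions exist.

Step 2: Apply extended Euclidean algorithm to find gcd.
We find integers such that 33*x0 + 16*y0 = 1

Step 3: Scale the particular solution.
Multiply by 5/1 = 5:
u = 5, v = -10

Step 4: Verify.
33*(5) + 16*(-10) = 5 = 5 ✓

u = 5, v = -10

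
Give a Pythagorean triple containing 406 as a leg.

We need the other leg and hypotenuse such that 406² + x² = c².
Take x = 792, c = 890: 406² + 792² = 164836 + 627264 = 792100 = 890² ✓
Triple: (406, 792, 890)

(406, 792, 890)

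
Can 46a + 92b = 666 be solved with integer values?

Step 1: Compute gcd(46, 92).
gcd(46, 92) = 46

Step 2: Check divisibility.
Does 46 divide 666? 666 = 46 x 14 + 22, so no.

By the theorem on linear Diophantine equations, 46a + 92b = 666 has integer solutions if and only if gcd(46, 92) divides 666. Since 46 does not divide 666, no solutions exist.

No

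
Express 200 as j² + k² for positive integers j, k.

We need to find integers j, k > 0 such that j² + k² = 200.
Trying j = 2: k² = 200 - 2² = 200 - 4 = 196
k = 14
Check: 2² + 14² = 4 + 196 = 200 ✓

200 = 2² + 14²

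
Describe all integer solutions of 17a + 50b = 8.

Step 1: Compute gcd(17, 50) = 1.
Since 1 divides 8, solutions exist.

Step 2: Find a particular solution using extended Euclidean algorithm.
We get a₀ = 24, b₀ = -8.
Check: 17*24 + 50*-8 = 8 = 8 ✓

Step 3: Write the general solution.
a = 24 + (50/1)t = 24 + 50t
b = -8 - (17/1)t = -8 - 17t
for any integer t.

a = 24 + 50t, b = -8 - 17t for integer t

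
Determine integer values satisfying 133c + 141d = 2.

Step 1: Check solvability.
gcd(133, 141) = 1
Since 1 divides 2, solutions exist.

Step 2: Apply extended Euclidean algorithm to find gcd.
We find integers such that 133*x0 + 141*y0 = 1

Step 3: Scale the particular solution.
Multiply by 2/1 = 2:
c = -106, d = 100

Step 4: Verify.
133*(-106) + 141*(100) = 2 = 2 ✓

c = -106, d = 100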